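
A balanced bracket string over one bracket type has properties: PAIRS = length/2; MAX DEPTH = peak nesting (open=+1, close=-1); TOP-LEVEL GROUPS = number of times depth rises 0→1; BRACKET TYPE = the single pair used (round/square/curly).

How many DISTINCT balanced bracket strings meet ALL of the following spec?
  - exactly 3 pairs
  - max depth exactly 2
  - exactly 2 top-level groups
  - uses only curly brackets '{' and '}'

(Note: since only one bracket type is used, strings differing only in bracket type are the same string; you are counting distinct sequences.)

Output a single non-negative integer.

Spec: pairs=3 depth=2 groups=2
Count(depth <= 2) = 2
Count(depth <= 1) = 0
Count(depth == 2) = 2 - 0 = 2

Answer: 2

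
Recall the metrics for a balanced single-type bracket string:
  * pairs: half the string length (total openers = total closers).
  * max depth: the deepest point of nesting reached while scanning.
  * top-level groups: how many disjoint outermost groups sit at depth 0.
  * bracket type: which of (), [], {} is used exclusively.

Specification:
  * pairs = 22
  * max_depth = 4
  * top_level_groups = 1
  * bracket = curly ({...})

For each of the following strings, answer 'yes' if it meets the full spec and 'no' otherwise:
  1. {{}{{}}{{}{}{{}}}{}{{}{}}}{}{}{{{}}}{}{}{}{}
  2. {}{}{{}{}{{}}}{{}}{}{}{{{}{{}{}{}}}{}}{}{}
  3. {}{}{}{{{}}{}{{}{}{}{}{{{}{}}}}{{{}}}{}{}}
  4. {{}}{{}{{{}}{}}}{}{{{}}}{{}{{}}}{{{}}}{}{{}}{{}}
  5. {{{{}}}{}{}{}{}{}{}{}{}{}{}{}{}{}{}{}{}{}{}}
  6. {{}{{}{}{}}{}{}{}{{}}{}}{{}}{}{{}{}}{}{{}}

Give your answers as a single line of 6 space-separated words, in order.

Answer: no no no no yes no

Derivation:
String 1 '{{}{{}}{{}{}{{}}}{}{{}{}}}{}{}{{{}}}{}{}{}{}': depth seq [1 2 1 2 3 2 1 2 3 2 3 2 3 4 3 2 1 2 1 2 3 2 3 2 1 0 1 0 1 0 1 2 3 2 1 0 1 0 1 0 1 0 1 0]
  -> pairs=22 depth=4 groups=8 -> no
String 2 '{}{}{{}{}{{}}}{{}}{}{}{{{}{{}{}{}}}{}}{}{}': depth seq [1 0 1 0 1 2 1 2 1 2 3 2 1 0 1 2 1 0 1 0 1 0 1 2 3 2 3 4 3 4 3 4 3 2 1 2 1 0 1 0 1 0]
  -> pairs=21 depth=4 groups=9 -> no
String 3 '{}{}{}{{{}}{}{{}{}{}{}{{{}{}}}}{{{}}}{}{}}': depth seq [1 0 1 0 1 0 1 2 3 2 1 2 1 2 3 2 3 2 3 2 3 2 3 4 5 4 5 4 3 2 1 2 3 4 3 2 1 2 1 2 1 0]
  -> pairs=21 depth=5 groups=4 -> no
String 4 '{{}}{{}{{{}}{}}}{}{{{}}}{{}{{}}}{{{}}}{}{{}}{{}}': depth seq [1 2 1 0 1 2 1 2 3 4 3 2 3 2 1 0 1 0 1 2 3 2 1 0 1 2 1 2 3 2 1 0 1 2 3 2 1 0 1 0 1 2 1 0 1 2 1 0]
  -> pairs=24 depth=4 groups=9 -> no
String 5 '{{{{}}}{}{}{}{}{}{}{}{}{}{}{}{}{}{}{}{}{}{}}': depth seq [1 2 3 4 3 2 1 2 1 2 1 2 1 2 1 2 1 2 1 2 1 2 1 2 1 2 1 2 1 2 1 2 1 2 1 2 1 2 1 2 1 2 1 0]
  -> pairs=22 depth=4 groups=1 -> yes
String 6 '{{}{{}{}{}}{}{}{}{{}}{}}{{}}{}{{}{}}{}{{}}': depth seq [1 2 1 2 3 2 3 2 3 2 1 2 1 2 1 2 1 2 3 2 1 2 1 0 1 2 1 0 1 0 1 2 1 2 1 0 1 0 1 2 1 0]
  -> pairs=21 depth=3 groups=6 -> no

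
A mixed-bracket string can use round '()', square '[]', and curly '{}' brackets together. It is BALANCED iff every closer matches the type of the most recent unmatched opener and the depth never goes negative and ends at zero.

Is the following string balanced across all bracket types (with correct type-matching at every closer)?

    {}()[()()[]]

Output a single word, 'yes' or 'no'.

pos 0: push '{'; stack = {
pos 1: '}' matches '{'; pop; stack = (empty)
pos 2: push '('; stack = (
pos 3: ')' matches '('; pop; stack = (empty)
pos 4: push '['; stack = [
pos 5: push '('; stack = [(
pos 6: ')' matches '('; pop; stack = [
pos 7: push '('; stack = [(
pos 8: ')' matches '('; pop; stack = [
pos 9: push '['; stack = [[
pos 10: ']' matches '['; pop; stack = [
pos 11: ']' matches '['; pop; stack = (empty)
end: stack empty → VALID
Verdict: properly nested → yes

Answer: yes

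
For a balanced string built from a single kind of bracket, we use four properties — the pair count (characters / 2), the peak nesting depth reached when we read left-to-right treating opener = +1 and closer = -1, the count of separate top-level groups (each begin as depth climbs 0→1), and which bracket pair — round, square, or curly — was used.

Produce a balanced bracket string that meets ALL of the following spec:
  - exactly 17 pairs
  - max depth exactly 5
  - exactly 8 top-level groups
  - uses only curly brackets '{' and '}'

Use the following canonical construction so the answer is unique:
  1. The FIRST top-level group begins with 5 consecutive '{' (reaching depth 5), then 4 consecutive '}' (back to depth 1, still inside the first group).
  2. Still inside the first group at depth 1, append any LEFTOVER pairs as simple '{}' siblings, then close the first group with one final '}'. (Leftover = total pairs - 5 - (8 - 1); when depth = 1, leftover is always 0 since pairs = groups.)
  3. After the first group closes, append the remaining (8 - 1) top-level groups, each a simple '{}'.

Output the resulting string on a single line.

Answer: {{{{{}}}}{}{}{}{}{}}{}{}{}{}{}{}{}

Derivation:
Spec: pairs=17 depth=5 groups=8
Leftover pairs = 17 - 5 - (8-1) = 5
First group: deep chain of depth 5 + 5 sibling pairs
Remaining 7 groups: simple '{}' each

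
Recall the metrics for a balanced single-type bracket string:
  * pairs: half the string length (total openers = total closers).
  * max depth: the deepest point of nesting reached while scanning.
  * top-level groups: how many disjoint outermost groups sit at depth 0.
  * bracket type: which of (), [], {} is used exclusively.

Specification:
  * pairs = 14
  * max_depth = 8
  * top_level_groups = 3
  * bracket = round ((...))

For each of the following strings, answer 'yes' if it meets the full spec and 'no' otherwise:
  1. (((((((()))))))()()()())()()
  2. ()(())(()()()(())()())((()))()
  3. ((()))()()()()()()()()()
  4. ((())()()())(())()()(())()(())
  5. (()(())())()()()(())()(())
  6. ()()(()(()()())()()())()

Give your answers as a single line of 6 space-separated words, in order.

Answer: yes no no no no no

Derivation:
String 1 '(((((((()))))))()()()())()()': depth seq [1 2 3 4 5 6 7 8 7 6 5 4 3 2 1 2 1 2 1 2 1 2 1 0 1 0 1 0]
  -> pairs=14 depth=8 groups=3 -> yes
String 2 '()(())(()()()(())()())((()))()': depth seq [1 0 1 2 1 0 1 2 1 2 1 2 1 2 3 2 1 2 1 2 1 0 1 2 3 2 1 0 1 0]
  -> pairs=15 depth=3 groups=5 -> no
String 3 '((()))()()()()()()()()()': depth seq [1 2 3 2 1 0 1 0 1 0 1 0 1 0 1 0 1 0 1 0 1 0 1 0]
  -> pairs=12 depth=3 groups=10 -> no
String 4 '((())()()())(())()()(())()(())': depth seq [1 2 3 2 1 2 1 2 1 2 1 0 1 2 1 0 1 0 1 0 1 2 1 0 1 0 1 2 1 0]
  -> pairs=15 depth=3 groups=7 -> no
String 5 '(()(())())()()()(())()(())': depth seq [1 2 1 2 3 2 1 2 1 0 1 0 1 0 1 0 1 2 1 0 1 0 1 2 1 0]
  -> pairs=13 depth=3 groups=7 -> no
String 6 '()()(()(()()())()()())()': depth seq [1 0 1 0 1 2 1 2 3 2 3 2 3 2 1 2 1 2 1 2 1 0 1 0]
  -> pairs=12 depth=3 groups=4 -> no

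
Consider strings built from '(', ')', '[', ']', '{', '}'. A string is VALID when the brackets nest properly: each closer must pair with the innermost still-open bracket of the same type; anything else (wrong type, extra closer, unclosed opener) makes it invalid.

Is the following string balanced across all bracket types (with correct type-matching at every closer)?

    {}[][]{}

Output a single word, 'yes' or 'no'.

pos 0: push '{'; stack = {
pos 1: '}' matches '{'; pop; stack = (empty)
pos 2: push '['; stack = [
pos 3: ']' matches '['; pop; stack = (empty)
pos 4: push '['; stack = [
pos 5: ']' matches '['; pop; stack = (empty)
pos 6: push '{'; stack = {
pos 7: '}' matches '{'; pop; stack = (empty)
end: stack empty → VALID
Verdict: properly nested → yes

Answer: yes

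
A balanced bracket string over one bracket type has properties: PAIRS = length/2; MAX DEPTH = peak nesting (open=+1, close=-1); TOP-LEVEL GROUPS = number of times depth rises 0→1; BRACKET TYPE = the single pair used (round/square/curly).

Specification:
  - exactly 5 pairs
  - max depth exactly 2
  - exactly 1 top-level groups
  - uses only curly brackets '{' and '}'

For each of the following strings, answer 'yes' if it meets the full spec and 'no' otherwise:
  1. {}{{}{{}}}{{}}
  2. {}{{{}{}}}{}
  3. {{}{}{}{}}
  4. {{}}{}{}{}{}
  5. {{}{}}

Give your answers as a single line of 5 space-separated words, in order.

Answer: no no yes no no

Derivation:
String 1 '{}{{}{{}}}{{}}': depth seq [1 0 1 2 1 2 3 2 1 0 1 2 1 0]
  -> pairs=7 depth=3 groups=3 -> no
String 2 '{}{{{}{}}}{}': depth seq [1 0 1 2 3 2 3 2 1 0 1 0]
  -> pairs=6 depth=3 groups=3 -> no
String 3 '{{}{}{}{}}': depth seq [1 2 1 2 1 2 1 2 1 0]
  -> pairs=5 depth=2 groups=1 -> yes
String 4 '{{}}{}{}{}{}': depth seq [1 2 1 0 1 0 1 0 1 0 1 0]
  -> pairs=6 depth=2 groups=5 -> no
String 5 '{{}{}}': depth seq [1 2 1 2 1 0]
  -> pairs=3 depth=2 groups=1 -> no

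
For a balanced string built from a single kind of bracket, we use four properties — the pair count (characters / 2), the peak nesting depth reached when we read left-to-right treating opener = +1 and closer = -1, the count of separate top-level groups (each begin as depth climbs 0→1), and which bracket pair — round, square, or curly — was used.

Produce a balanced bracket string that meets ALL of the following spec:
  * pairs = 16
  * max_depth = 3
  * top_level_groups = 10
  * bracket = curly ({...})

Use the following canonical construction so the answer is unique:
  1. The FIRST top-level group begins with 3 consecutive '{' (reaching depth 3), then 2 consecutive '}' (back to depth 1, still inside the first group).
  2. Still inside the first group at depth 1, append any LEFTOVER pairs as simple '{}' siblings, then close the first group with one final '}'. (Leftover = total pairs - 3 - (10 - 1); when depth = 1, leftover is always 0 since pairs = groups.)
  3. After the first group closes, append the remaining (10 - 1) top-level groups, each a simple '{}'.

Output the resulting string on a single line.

Spec: pairs=16 depth=3 groups=10
Leftover pairs = 16 - 3 - (10-1) = 4
First group: deep chain of depth 3 + 4 sibling pairs
Remaining 9 groups: simple '{}' each

Answer: {{{}}{}{}{}{}}{}{}{}{}{}{}{}{}{}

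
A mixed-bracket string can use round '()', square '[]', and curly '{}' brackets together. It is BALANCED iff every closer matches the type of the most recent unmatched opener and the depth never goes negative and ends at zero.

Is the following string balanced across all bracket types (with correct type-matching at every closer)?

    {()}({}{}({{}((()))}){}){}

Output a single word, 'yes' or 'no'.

Answer: yes

Derivation:
pos 0: push '{'; stack = {
pos 1: push '('; stack = {(
pos 2: ')' matches '('; pop; stack = {
pos 3: '}' matches '{'; pop; stack = (empty)
pos 4: push '('; stack = (
pos 5: push '{'; stack = ({
pos 6: '}' matches '{'; pop; stack = (
pos 7: push '{'; stack = ({
pos 8: '}' matches '{'; pop; stack = (
pos 9: push '('; stack = ((
pos 10: push '{'; stack = (({
pos 11: push '{'; stack = (({{
pos 12: '}' matches '{'; pop; stack = (({
pos 13: push '('; stack = (({(
pos 14: push '('; stack = (({((
pos 15: push '('; stack = (({(((
pos 16: ')' matches '('; pop; stack = (({((
pos 17: ')' matches '('; pop; stack = (({(
pos 18: ')' matches '('; pop; stack = (({
pos 19: '}' matches '{'; pop; stack = ((
pos 20: ')' matches '('; pop; stack = (
pos 21: push '{'; stack = ({
pos 22: '}' matches '{'; pop; stack = (
pos 23: ')' matches '('; pop; stack = (empty)
pos 24: push '{'; stack = {
pos 25: '}' matches '{'; pop; stack = (empty)
end: stack empty → VALID
Verdict: properly nested → yes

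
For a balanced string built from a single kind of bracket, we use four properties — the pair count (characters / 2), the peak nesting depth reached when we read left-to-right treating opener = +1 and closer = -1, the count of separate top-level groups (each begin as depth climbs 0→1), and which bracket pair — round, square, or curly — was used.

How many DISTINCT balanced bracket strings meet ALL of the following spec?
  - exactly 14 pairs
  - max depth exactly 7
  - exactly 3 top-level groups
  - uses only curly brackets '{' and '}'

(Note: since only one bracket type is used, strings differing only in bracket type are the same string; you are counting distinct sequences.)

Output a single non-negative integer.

Spec: pairs=14 depth=7 groups=3
Count(depth <= 7) = 514326
Count(depth <= 6) = 465060
Count(depth == 7) = 514326 - 465060 = 49266

Answer: 49266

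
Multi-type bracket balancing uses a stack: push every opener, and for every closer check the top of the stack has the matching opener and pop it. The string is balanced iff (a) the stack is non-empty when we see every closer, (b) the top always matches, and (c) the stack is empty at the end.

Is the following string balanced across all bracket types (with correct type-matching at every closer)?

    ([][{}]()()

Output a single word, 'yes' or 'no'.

Answer: no

Derivation:
pos 0: push '('; stack = (
pos 1: push '['; stack = ([
pos 2: ']' matches '['; pop; stack = (
pos 3: push '['; stack = ([
pos 4: push '{'; stack = ([{
pos 5: '}' matches '{'; pop; stack = ([
pos 6: ']' matches '['; pop; stack = (
pos 7: push '('; stack = ((
pos 8: ')' matches '('; pop; stack = (
pos 9: push '('; stack = ((
pos 10: ')' matches '('; pop; stack = (
end: stack still non-empty (() → INVALID
Verdict: unclosed openers at end: ( → no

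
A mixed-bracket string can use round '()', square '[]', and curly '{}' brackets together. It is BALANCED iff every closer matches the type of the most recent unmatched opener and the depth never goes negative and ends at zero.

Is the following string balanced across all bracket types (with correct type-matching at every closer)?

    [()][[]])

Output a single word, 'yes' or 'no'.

Answer: no

Derivation:
pos 0: push '['; stack = [
pos 1: push '('; stack = [(
pos 2: ')' matches '('; pop; stack = [
pos 3: ']' matches '['; pop; stack = (empty)
pos 4: push '['; stack = [
pos 5: push '['; stack = [[
pos 6: ']' matches '['; pop; stack = [
pos 7: ']' matches '['; pop; stack = (empty)
pos 8: saw closer ')' but stack is empty → INVALID
Verdict: unmatched closer ')' at position 8 → no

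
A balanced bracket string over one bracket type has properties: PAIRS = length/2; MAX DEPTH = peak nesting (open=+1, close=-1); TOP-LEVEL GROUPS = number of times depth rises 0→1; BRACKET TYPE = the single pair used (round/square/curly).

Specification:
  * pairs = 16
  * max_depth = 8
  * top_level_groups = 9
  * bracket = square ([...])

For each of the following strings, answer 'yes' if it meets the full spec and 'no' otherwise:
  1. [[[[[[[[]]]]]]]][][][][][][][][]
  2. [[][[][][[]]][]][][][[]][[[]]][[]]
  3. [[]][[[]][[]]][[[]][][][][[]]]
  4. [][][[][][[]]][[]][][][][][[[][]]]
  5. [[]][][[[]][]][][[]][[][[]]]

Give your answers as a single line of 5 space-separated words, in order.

String 1 '[[[[[[[[]]]]]]]][][][][][][][][]': depth seq [1 2 3 4 5 6 7 8 7 6 5 4 3 2 1 0 1 0 1 0 1 0 1 0 1 0 1 0 1 0 1 0]
  -> pairs=16 depth=8 groups=9 -> yes
String 2 '[[][[][][[]]][]][][][[]][[[]]][[]]': depth seq [1 2 1 2 3 2 3 2 3 4 3 2 1 2 1 0 1 0 1 0 1 2 1 0 1 2 3 2 1 0 1 2 1 0]
  -> pairs=17 depth=4 groups=6 -> no
String 3 '[[]][[[]][[]]][[[]][][][][[]]]': depth seq [1 2 1 0 1 2 3 2 1 2 3 2 1 0 1 2 3 2 1 2 1 2 1 2 1 2 3 2 1 0]
  -> pairs=15 depth=3 groups=3 -> no
String 4 '[][][[][][[]]][[]][][][][][[[][]]]': depth seq [1 0 1 0 1 2 1 2 1 2 3 2 1 0 1 2 1 0 1 0 1 0 1 0 1 0 1 2 3 2 3 2 1 0]
  -> pairs=17 depth=3 groups=9 -> no
String 5 '[[]][][[[]][]][][[]][[][[]]]': depth seq [1 2 1 0 1 0 1 2 3 2 1 2 1 0 1 0 1 2 1 0 1 2 1 2 3 2 1 0]
  -> pairs=14 depth=3 groups=6 -> no

Answer: yes no no no no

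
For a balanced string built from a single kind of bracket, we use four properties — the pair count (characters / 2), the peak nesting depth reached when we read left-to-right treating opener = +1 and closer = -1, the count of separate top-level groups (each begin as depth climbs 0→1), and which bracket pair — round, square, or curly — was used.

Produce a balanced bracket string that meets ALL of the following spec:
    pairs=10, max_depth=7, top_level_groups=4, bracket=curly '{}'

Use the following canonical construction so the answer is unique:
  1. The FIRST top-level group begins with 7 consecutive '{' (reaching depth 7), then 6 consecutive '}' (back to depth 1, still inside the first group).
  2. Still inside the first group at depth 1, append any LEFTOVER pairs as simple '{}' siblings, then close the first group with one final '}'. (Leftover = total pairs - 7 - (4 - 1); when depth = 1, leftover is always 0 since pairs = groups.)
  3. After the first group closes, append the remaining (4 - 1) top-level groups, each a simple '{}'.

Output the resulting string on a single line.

Spec: pairs=10 depth=7 groups=4
Leftover pairs = 10 - 7 - (4-1) = 0
First group: deep chain of depth 7 + 0 sibling pairs
Remaining 3 groups: simple '{}' each

Answer: {{{{{{{}}}}}}}{}{}{}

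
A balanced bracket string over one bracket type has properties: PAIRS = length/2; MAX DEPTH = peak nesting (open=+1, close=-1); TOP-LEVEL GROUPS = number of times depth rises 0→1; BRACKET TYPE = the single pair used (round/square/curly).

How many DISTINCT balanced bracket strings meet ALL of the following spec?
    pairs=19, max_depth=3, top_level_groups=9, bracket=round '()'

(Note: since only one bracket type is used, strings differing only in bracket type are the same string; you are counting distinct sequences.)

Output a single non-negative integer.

Spec: pairs=19 depth=3 groups=9
Count(depth <= 3) = 1854882
Count(depth <= 2) = 43758
Count(depth == 3) = 1854882 - 43758 = 1811124

Answer: 1811124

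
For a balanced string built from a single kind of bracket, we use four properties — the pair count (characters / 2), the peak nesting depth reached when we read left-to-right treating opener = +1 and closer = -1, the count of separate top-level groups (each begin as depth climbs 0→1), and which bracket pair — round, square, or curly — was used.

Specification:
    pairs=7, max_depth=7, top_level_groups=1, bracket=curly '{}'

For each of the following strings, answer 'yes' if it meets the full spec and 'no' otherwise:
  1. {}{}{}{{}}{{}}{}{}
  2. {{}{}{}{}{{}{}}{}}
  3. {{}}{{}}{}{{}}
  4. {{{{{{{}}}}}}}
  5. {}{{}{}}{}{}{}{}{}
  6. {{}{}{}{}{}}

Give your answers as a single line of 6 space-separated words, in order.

String 1 '{}{}{}{{}}{{}}{}{}': depth seq [1 0 1 0 1 0 1 2 1 0 1 2 1 0 1 0 1 0]
  -> pairs=9 depth=2 groups=7 -> no
String 2 '{{}{}{}{}{{}{}}{}}': depth seq [1 2 1 2 1 2 1 2 1 2 3 2 3 2 1 2 1 0]
  -> pairs=9 depth=3 groups=1 -> no
String 3 '{{}}{{}}{}{{}}': depth seq [1 2 1 0 1 2 1 0 1 0 1 2 1 0]
  -> pairs=7 depth=2 groups=4 -> no
String 4 '{{{{{{{}}}}}}}': depth seq [1 2 3 4 5 6 7 6 5 4 3 2 1 0]
  -> pairs=7 depth=7 groups=1 -> yes
String 5 '{}{{}{}}{}{}{}{}{}': depth seq [1 0 1 2 1 2 1 0 1 0 1 0 1 0 1 0 1 0]
  -> pairs=9 depth=2 groups=7 -> no
String 6 '{{}{}{}{}{}}': depth seq [1 2 1 2 1 2 1 2 1 2 1 0]
  -> pairs=6 depth=2 groups=1 -> no

Answer: no no no yes no no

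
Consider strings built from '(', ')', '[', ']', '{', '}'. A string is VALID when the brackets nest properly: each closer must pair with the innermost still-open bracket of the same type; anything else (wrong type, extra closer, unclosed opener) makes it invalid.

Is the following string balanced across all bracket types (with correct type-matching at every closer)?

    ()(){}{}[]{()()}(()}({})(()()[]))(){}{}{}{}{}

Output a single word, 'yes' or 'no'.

pos 0: push '('; stack = (
pos 1: ')' matches '('; pop; stack = (empty)
pos 2: push '('; stack = (
pos 3: ')' matches '('; pop; stack = (empty)
pos 4: push '{'; stack = {
pos 5: '}' matches '{'; pop; stack = (empty)
pos 6: push '{'; stack = {
pos 7: '}' matches '{'; pop; stack = (empty)
pos 8: push '['; stack = [
pos 9: ']' matches '['; pop; stack = (empty)
pos 10: push '{'; stack = {
pos 11: push '('; stack = {(
pos 12: ')' matches '('; pop; stack = {
pos 13: push '('; stack = {(
pos 14: ')' matches '('; pop; stack = {
pos 15: '}' matches '{'; pop; stack = (empty)
pos 16: push '('; stack = (
pos 17: push '('; stack = ((
pos 18: ')' matches '('; pop; stack = (
pos 19: saw closer '}' but top of stack is '(' (expected ')') → INVALID
Verdict: type mismatch at position 19: '}' closes '(' → no

Answer: no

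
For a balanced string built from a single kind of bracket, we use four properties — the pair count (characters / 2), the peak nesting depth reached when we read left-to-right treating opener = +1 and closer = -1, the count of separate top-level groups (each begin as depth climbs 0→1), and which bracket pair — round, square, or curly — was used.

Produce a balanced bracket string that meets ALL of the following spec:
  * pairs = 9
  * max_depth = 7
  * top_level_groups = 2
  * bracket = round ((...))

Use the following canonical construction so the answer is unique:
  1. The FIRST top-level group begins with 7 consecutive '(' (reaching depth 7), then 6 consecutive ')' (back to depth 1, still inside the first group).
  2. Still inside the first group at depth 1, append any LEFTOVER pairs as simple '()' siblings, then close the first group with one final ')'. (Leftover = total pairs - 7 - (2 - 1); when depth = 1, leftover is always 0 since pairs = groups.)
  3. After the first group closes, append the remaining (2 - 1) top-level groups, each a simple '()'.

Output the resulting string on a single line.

Answer: ((((((())))))())()

Derivation:
Spec: pairs=9 depth=7 groups=2
Leftover pairs = 9 - 7 - (2-1) = 1
First group: deep chain of depth 7 + 1 sibling pairs
Remaining 1 groups: simple '()' each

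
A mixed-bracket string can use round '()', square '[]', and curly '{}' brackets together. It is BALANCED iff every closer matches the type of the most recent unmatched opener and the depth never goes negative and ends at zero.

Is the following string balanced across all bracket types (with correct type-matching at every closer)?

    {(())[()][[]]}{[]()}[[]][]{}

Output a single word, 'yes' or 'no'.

pos 0: push '{'; stack = {
pos 1: push '('; stack = {(
pos 2: push '('; stack = {((
pos 3: ')' matches '('; pop; stack = {(
pos 4: ')' matches '('; pop; stack = {
pos 5: push '['; stack = {[
pos 6: push '('; stack = {[(
pos 7: ')' matches '('; pop; stack = {[
pos 8: ']' matches '['; pop; stack = {
pos 9: push '['; stack = {[
pos 10: push '['; stack = {[[
pos 11: ']' matches '['; pop; stack = {[
pos 12: ']' matches '['; pop; stack = {
pos 13: '}' matches '{'; pop; stack = (empty)
pos 14: push '{'; stack = {
pos 15: push '['; stack = {[
pos 16: ']' matches '['; pop; stack = {
pos 17: push '('; stack = {(
pos 18: ')' matches '('; pop; stack = {
pos 19: '}' matches '{'; pop; stack = (empty)
pos 20: push '['; stack = [
pos 21: push '['; stack = [[
pos 22: ']' matches '['; pop; stack = [
pos 23: ']' matches '['; pop; stack = (empty)
pos 24: push '['; stack = [
pos 25: ']' matches '['; pop; stack = (empty)
pos 26: push '{'; stack = {
pos 27: '}' matches '{'; pop; stack = (empty)
end: stack empty → VALID
Verdict: properly nested → yes

Answer: yes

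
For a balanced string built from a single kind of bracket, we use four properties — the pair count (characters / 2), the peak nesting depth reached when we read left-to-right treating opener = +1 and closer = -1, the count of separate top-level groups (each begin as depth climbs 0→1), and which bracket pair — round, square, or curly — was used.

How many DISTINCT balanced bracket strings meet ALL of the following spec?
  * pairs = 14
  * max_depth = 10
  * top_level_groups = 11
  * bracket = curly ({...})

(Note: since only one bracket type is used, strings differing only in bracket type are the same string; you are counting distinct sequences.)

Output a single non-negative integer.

Answer: 0

Derivation:
Spec: pairs=14 depth=10 groups=11
Count(depth <= 10) = 440
Count(depth <= 9) = 440
Count(depth == 10) = 440 - 440 = 0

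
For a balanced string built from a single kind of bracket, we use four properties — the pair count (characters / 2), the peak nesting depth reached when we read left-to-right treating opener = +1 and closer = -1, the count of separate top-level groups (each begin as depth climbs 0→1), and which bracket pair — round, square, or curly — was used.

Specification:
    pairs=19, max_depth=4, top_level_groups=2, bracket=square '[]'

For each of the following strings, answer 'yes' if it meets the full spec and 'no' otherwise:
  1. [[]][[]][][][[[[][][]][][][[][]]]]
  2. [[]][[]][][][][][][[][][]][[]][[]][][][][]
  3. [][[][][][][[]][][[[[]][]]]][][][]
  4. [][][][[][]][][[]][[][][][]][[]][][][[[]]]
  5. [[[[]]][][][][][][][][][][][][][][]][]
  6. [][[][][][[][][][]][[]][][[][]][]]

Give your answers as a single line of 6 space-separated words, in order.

Answer: no no no no yes no

Derivation:
String 1 '[[]][[]][][][[[[][][]][][][[][]]]]': depth seq [1 2 1 0 1 2 1 0 1 0 1 0 1 2 3 4 3 4 3 4 3 2 3 2 3 2 3 4 3 4 3 2 1 0]
  -> pairs=17 depth=4 groups=5 -> no
String 2 '[[]][[]][][][][][][[][][]][[]][[]][][][][]': depth seq [1 2 1 0 1 2 1 0 1 0 1 0 1 0 1 0 1 0 1 2 1 2 1 2 1 0 1 2 1 0 1 2 1 0 1 0 1 0 1 0 1 0]
  -> pairs=21 depth=2 groups=14 -> no
String 3 '[][[][][][][[]][][[[[]][]]]][][][]': depth seq [1 0 1 2 1 2 1 2 1 2 1 2 3 2 1 2 1 2 3 4 5 4 3 4 3 2 1 0 1 0 1 0 1 0]
  -> pairs=17 depth=5 groups=5 -> no
String 4 '[][][][[][]][][[]][[][][][]][[]][][][[[]]]': depth seq [1 0 1 0 1 0 1 2 1 2 1 0 1 0 1 2 1 0 1 2 1 2 1 2 1 2 1 0 1 2 1 0 1 0 1 0 1 2 3 2 1 0]
  -> pairs=21 depth=3 groups=11 -> no
String 5 '[[[[]]][][][][][][][][][][][][][][]][]': depth seq [1 2 3 4 3 2 1 2 1 2 1 2 1 2 1 2 1 2 1 2 1 2 1 2 1 2 1 2 1 2 1 2 1 2 1 0 1 0]
  -> pairs=19 depth=4 groups=2 -> yes
String 6 '[][[][][][[][][][]][[]][][[][]][]]': depth seq [1 0 1 2 1 2 1 2 1 2 3 2 3 2 3 2 3 2 1 2 3 2 1 2 1 2 3 2 3 2 1 2 1 0]
  -> pairs=17 depth=3 groups=2 -> no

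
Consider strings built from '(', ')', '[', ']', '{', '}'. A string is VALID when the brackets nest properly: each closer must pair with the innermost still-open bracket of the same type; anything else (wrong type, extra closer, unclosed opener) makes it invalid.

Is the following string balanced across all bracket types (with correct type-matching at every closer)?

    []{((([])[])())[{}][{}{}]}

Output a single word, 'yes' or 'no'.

pos 0: push '['; stack = [
pos 1: ']' matches '['; pop; stack = (empty)
pos 2: push '{'; stack = {
pos 3: push '('; stack = {(
pos 4: push '('; stack = {((
pos 5: push '('; stack = {(((
pos 6: push '['; stack = {((([
pos 7: ']' matches '['; pop; stack = {(((
pos 8: ')' matches '('; pop; stack = {((
pos 9: push '['; stack = {(([
pos 10: ']' matches '['; pop; stack = {((
pos 11: ')' matches '('; pop; stack = {(
pos 12: push '('; stack = {((
pos 13: ')' matches '('; pop; stack = {(
pos 14: ')' matches '('; pop; stack = {
pos 15: push '['; stack = {[
pos 16: push '{'; stack = {[{
pos 17: '}' matches '{'; pop; stack = {[
pos 18: ']' matches '['; pop; stack = {
pos 19: push '['; stack = {[
pos 20: push '{'; stack = {[{
pos 21: '}' matches '{'; pop; stack = {[
pos 22: push '{'; stack = {[{
pos 23: '}' matches '{'; pop; stack = {[
pos 24: ']' matches '['; pop; stack = {
pos 25: '}' matches '{'; pop; stack = (empty)
end: stack empty → VALID
Verdict: properly nested → yes

Answer: yes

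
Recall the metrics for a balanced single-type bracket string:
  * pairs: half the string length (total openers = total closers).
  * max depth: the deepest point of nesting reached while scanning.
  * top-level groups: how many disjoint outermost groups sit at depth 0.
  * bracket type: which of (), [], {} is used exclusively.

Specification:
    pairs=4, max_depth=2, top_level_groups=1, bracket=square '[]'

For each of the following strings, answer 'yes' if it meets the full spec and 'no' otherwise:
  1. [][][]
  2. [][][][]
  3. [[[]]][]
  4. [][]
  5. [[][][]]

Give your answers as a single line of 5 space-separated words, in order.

String 1 '[][][]': depth seq [1 0 1 0 1 0]
  -> pairs=3 depth=1 groups=3 -> no
String 2 '[][][][]': depth seq [1 0 1 0 1 0 1 0]
  -> pairs=4 depth=1 groups=4 -> no
String 3 '[[[]]][]': depth seq [1 2 3 2 1 0 1 0]
  -> pairs=4 depth=3 groups=2 -> no
String 4 '[][]': depth seq [1 0 1 0]
  -> pairs=2 depth=1 groups=2 -> no
String 5 '[[][][]]': depth seq [1 2 1 2 1 2 1 0]
  -> pairs=4 depth=2 groups=1 -> yes

Answer: no no no no yes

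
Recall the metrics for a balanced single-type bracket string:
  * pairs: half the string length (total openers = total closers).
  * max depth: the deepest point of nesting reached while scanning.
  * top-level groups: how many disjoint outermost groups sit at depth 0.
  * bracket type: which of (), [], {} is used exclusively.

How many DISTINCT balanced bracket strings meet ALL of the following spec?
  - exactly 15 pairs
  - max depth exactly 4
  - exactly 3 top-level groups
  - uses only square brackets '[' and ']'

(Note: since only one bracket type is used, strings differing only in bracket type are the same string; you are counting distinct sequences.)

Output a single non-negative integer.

Answer: 451097

Derivation:
Spec: pairs=15 depth=4 groups=3
Count(depth <= 4) = 519193
Count(depth <= 3) = 68096
Count(depth == 4) = 519193 - 68096 = 451097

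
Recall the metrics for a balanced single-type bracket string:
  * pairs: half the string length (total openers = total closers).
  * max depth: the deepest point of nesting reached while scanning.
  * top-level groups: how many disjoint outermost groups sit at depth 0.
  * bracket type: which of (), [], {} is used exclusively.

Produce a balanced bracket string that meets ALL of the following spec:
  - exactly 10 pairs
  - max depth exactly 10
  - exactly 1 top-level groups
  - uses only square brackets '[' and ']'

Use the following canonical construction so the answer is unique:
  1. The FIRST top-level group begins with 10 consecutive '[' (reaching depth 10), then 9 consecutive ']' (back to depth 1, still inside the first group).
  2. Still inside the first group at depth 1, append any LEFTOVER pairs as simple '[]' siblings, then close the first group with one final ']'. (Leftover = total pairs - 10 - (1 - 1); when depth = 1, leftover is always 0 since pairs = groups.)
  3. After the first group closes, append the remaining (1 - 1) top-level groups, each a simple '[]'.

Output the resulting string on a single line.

Spec: pairs=10 depth=10 groups=1
Leftover pairs = 10 - 10 - (1-1) = 0
First group: deep chain of depth 10 + 0 sibling pairs
Remaining 0 groups: simple '[]' each

Answer: [[[[[[[[[[]]]]]]]]]]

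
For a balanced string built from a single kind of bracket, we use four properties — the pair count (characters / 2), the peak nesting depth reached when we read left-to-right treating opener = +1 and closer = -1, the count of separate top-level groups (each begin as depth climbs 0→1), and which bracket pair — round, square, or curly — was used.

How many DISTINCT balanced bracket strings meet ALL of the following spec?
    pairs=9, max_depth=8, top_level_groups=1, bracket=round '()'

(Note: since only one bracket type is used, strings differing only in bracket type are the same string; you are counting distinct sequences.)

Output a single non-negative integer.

Answer: 13

Derivation:
Spec: pairs=9 depth=8 groups=1
Count(depth <= 8) = 1429
Count(depth <= 7) = 1416
Count(depth == 8) = 1429 - 1416 = 13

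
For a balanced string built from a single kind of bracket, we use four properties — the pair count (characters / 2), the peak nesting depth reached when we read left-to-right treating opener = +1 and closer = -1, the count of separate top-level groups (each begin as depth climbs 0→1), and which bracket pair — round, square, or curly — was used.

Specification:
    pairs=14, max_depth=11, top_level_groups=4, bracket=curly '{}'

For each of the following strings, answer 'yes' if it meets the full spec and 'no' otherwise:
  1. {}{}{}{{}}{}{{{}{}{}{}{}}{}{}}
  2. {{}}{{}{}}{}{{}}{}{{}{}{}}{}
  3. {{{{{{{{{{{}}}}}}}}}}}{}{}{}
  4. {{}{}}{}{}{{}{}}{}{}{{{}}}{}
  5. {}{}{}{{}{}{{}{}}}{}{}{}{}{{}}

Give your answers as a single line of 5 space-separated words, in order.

Answer: no no yes no no

Derivation:
String 1 '{}{}{}{{}}{}{{{}{}{}{}{}}{}{}}': depth seq [1 0 1 0 1 0 1 2 1 0 1 0 1 2 3 2 3 2 3 2 3 2 3 2 1 2 1 2 1 0]
  -> pairs=15 depth=3 groups=6 -> no
String 2 '{{}}{{}{}}{}{{}}{}{{}{}{}}{}': depth seq [1 2 1 0 1 2 1 2 1 0 1 0 1 2 1 0 1 0 1 2 1 2 1 2 1 0 1 0]
  -> pairs=14 depth=2 groups=7 -> no
String 3 '{{{{{{{{{{{}}}}}}}}}}}{}{}{}': depth seq [1 2 3 4 5 6 7 8 9 10 11 10 9 8 7 6 5 4 3 2 1 0 1 0 1 0 1 0]
  -> pairs=14 depth=11 groups=4 -> yes
String 4 '{{}{}}{}{}{{}{}}{}{}{{{}}}{}': depth seq [1 2 1 2 1 0 1 0 1 0 1 2 1 2 1 0 1 0 1 0 1 2 3 2 1 0 1 0]
  -> pairs=14 depth=3 groups=8 -> no
String 5 '{}{}{}{{}{}{{}{}}}{}{}{}{}{{}}': depth seq [1 0 1 0 1 0 1 2 1 2 1 2 3 2 3 2 1 0 1 0 1 0 1 0 1 0 1 2 1 0]
  -> pairs=15 depth=3 groups=9 -> no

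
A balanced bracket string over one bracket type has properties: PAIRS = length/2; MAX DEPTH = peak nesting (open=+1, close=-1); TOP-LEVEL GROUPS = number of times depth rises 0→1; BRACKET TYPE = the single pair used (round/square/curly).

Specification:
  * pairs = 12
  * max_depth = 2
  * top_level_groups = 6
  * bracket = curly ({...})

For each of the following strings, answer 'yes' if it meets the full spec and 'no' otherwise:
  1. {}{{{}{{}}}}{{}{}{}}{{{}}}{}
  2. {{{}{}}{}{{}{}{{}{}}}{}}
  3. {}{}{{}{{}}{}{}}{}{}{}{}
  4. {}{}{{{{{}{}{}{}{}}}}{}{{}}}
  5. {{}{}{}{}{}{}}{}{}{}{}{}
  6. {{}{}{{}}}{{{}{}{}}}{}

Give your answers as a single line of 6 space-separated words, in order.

String 1 '{}{{{}{{}}}}{{}{}{}}{{{}}}{}': depth seq [1 0 1 2 3 2 3 4 3 2 1 0 1 2 1 2 1 2 1 0 1 2 3 2 1 0 1 0]
  -> pairs=14 depth=4 groups=5 -> no
String 2 '{{{}{}}{}{{}{}{{}{}}}{}}': depth seq [1 2 3 2 3 2 1 2 1 2 3 2 3 2 3 4 3 4 3 2 1 2 1 0]
  -> pairs=12 depth=4 groups=1 -> no
String 3 '{}{}{{}{{}}{}{}}{}{}{}{}': depth seq [1 0 1 0 1 2 1 2 3 2 1 2 1 2 1 0 1 0 1 0 1 0 1 0]
  -> pairs=12 depth=3 groups=7 -> no
String 4 '{}{}{{{{{}{}{}{}{}}}}{}{{}}}': depth seq [1 0 1 0 1 2 3 4 5 4 5 4 5 4 5 4 5 4 3 2 1 2 1 2 3 2 1 0]
  -> pairs=14 depth=5 groups=3 -> no
String 5 '{{}{}{}{}{}{}}{}{}{}{}{}': depth seq [1 2 1 2 1 2 1 2 1 2 1 2 1 0 1 0 1 0 1 0 1 0 1 0]
  -> pairs=12 depth=2 groups=6 -> yes
String 6 '{{}{}{{}}}{{{}{}{}}}{}': depth seq [1 2 1 2 1 2 3 2 1 0 1 2 3 2 3 2 3 2 1 0 1 0]
  -> pairs=11 depth=3 groups=3 -> no

Answer: no no no no yes no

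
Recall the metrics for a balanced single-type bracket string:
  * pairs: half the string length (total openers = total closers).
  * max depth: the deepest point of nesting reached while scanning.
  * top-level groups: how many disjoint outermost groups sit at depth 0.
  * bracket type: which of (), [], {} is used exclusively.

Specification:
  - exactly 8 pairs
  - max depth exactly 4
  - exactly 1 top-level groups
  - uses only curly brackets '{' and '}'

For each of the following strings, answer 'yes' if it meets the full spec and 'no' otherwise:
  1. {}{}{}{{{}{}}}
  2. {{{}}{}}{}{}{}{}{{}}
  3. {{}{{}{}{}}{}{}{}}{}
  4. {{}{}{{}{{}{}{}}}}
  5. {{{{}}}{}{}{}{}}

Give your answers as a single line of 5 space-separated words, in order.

Answer: no no no no yes

Derivation:
String 1 '{}{}{}{{{}{}}}': depth seq [1 0 1 0 1 0 1 2 3 2 3 2 1 0]
  -> pairs=7 depth=3 groups=4 -> no
String 2 '{{{}}{}}{}{}{}{}{{}}': depth seq [1 2 3 2 1 2 1 0 1 0 1 0 1 0 1 0 1 2 1 0]
  -> pairs=10 depth=3 groups=6 -> no
String 3 '{{}{{}{}{}}{}{}{}}{}': depth seq [1 2 1 2 3 2 3 2 3 2 1 2 1 2 1 2 1 0 1 0]
  -> pairs=10 depth=3 groups=2 -> no
String 4 '{{}{}{{}{{}{}{}}}}': depth seq [1 2 1 2 1 2 3 2 3 4 3 4 3 4 3 2 1 0]
  -> pairs=9 depth=4 groups=1 -> no
String 5 '{{{{}}}{}{}{}{}}': depth seq [1 2 3 4 3 2 1 2 1 2 1 2 1 2 1 0]
  -> pairs=8 depth=4 groups=1 -> yes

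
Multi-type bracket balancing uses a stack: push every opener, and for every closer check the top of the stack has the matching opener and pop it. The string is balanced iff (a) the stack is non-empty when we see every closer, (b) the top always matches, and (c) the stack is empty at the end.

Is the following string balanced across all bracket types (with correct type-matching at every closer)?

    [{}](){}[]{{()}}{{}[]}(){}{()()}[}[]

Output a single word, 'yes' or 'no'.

Answer: no

Derivation:
pos 0: push '['; stack = [
pos 1: push '{'; stack = [{
pos 2: '}' matches '{'; pop; stack = [
pos 3: ']' matches '['; pop; stack = (empty)
pos 4: push '('; stack = (
pos 5: ')' matches '('; pop; stack = (empty)
pos 6: push '{'; stack = {
pos 7: '}' matches '{'; pop; stack = (empty)
pos 8: push '['; stack = [
pos 9: ']' matches '['; pop; stack = (empty)
pos 10: push '{'; stack = {
pos 11: push '{'; stack = {{
pos 12: push '('; stack = {{(
pos 13: ')' matches '('; pop; stack = {{
pos 14: '}' matches '{'; pop; stack = {
pos 15: '}' matches '{'; pop; stack = (empty)
pos 16: push '{'; stack = {
pos 17: push '{'; stack = {{
pos 18: '}' matches '{'; pop; stack = {
pos 19: push '['; stack = {[
pos 20: ']' matches '['; pop; stack = {
pos 21: '}' matches '{'; pop; stack = (empty)
pos 22: push '('; stack = (
pos 23: ')' matches '('; pop; stack = (empty)
pos 24: push '{'; stack = {
pos 25: '}' matches '{'; pop; stack = (empty)
pos 26: push '{'; stack = {
pos 27: push '('; stack = {(
pos 28: ')' matches '('; pop; stack = {
pos 29: push '('; stack = {(
pos 30: ')' matches '('; pop; stack = {
pos 31: '}' matches '{'; pop; stack = (empty)
pos 32: push '['; stack = [
pos 33: saw closer '}' but top of stack is '[' (expected ']') → INVALID
Verdict: type mismatch at position 33: '}' closes '[' → no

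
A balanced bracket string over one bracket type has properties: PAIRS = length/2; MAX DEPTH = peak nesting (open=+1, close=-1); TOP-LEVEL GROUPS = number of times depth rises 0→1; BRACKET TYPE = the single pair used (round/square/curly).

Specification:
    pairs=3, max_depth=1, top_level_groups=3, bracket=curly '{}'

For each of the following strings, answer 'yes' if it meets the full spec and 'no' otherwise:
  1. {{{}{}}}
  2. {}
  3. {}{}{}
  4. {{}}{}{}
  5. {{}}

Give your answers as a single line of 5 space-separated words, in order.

String 1 '{{{}{}}}': depth seq [1 2 3 2 3 2 1 0]
  -> pairs=4 depth=3 groups=1 -> no
String 2 '{}': depth seq [1 0]
  -> pairs=1 depth=1 groups=1 -> no
String 3 '{}{}{}': depth seq [1 0 1 0 1 0]
  -> pairs=3 depth=1 groups=3 -> yes
String 4 '{{}}{}{}': depth seq [1 2 1 0 1 0 1 0]
  -> pairs=4 depth=2 groups=3 -> no
String 5 '{{}}': depth seq [1 2 1 0]
  -> pairs=2 depth=2 groups=1 -> no

Answer: no no yes no no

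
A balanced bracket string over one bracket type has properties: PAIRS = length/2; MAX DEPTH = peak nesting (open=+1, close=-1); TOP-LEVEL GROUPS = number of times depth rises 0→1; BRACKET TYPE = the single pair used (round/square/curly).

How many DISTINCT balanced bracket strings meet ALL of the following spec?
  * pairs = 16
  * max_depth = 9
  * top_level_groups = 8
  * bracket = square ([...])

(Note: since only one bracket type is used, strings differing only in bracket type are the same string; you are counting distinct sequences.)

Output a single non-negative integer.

Answer: 8

Derivation:
Spec: pairs=16 depth=9 groups=8
Count(depth <= 9) = 245157
Count(depth <= 8) = 245149
Count(depth == 9) = 245157 - 245149 = 8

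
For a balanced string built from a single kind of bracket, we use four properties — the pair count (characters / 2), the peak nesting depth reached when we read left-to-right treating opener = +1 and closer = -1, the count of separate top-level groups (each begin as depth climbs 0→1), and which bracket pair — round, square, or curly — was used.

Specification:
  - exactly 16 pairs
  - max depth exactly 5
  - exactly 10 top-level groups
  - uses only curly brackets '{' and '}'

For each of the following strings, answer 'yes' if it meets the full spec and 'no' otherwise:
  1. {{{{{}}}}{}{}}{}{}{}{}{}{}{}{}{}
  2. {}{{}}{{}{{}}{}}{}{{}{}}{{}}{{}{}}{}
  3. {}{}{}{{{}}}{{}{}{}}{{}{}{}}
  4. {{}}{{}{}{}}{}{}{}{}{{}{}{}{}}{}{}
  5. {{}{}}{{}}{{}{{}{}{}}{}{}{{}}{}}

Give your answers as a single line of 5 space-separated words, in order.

Answer: yes no no no no

Derivation:
String 1 '{{{{{}}}}{}{}}{}{}{}{}{}{}{}{}{}': depth seq [1 2 3 4 5 4 3 2 1 2 1 2 1 0 1 0 1 0 1 0 1 0 1 0 1 0 1 0 1 0 1 0]
  -> pairs=16 depth=5 groups=10 -> yes
String 2 '{}{{}}{{}{{}}{}}{}{{}{}}{{}}{{}{}}{}': depth seq [1 0 1 2 1 0 1 2 1 2 3 2 1 2 1 0 1 0 1 2 1 2 1 0 1 2 1 0 1 2 1 2 1 0 1 0]
  -> pairs=18 depth=3 groups=8 -> no
String 3 '{}{}{}{{{}}}{{}{}{}}{{}{}{}}': depth seq [1 0 1 0 1 0 1 2 3 2 1 0 1 2 1 2 1 2 1 0 1 2 1 2 1 2 1 0]
  -> pairs=14 depth=3 groups=6 -> no
String 4 '{{}}{{}{}{}}{}{}{}{}{{}{}{}{}}{}{}': depth seq [1 2 1 0 1 2 1 2 1 2 1 0 1 0 1 0 1 0 1 0 1 2 1 2 1 2 1 2 1 0 1 0 1 0]
  -> pairs=17 depth=2 groups=9 -> no
String 5 '{{}{}}{{}}{{}{{}{}{}}{}{}{{}}{}}': depth seq [1 2 1 2 1 0 1 2 1 0 1 2 1 2 3 2 3 2 3 2 1 2 1 2 1 2 3 2 1 2 1 0]
  -> pairs=16 depth=3 groups=3 -> no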